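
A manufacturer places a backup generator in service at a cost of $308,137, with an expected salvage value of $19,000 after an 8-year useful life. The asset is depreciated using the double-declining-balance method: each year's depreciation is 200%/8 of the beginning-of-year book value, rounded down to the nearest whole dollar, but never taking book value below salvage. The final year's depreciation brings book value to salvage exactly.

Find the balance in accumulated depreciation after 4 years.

Depreciable base = $308,137 − $19,000 = $289,137.
Year 1: ⌊$308,137 × 200%/8⌋ = $77,034. Book value $231,103.
Year 2: ⌊$231,103 × 200%/8⌋ = $57,775. Book value $173,328.
Year 3: ⌊$173,328 × 200%/8⌋ = $43,332. Book value $129,996.
Year 4: ⌊$129,996 × 200%/8⌋ = $32,499. Book value $97,497.
Accumulated through year 4 = $308,137 − $97,497 = $210,640.

$210,640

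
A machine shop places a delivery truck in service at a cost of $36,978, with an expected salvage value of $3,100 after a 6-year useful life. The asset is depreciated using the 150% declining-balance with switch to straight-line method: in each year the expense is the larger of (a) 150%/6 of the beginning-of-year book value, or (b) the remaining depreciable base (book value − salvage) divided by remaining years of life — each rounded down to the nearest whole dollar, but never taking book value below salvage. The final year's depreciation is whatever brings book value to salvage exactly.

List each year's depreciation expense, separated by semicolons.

Depreciable base = $36,978 − $3,100 = $33,878.
Year 1: DB = ⌊$36,978 × 150%/6⌋ = $9,244; SL = ⌊$33,878/6⌋ = $5,646 → take DB $9,244. Book value $27,734.
Year 2: DB = ⌊$27,734 × 150%/6⌋ = $6,933; SL = ⌊$24,634/5⌋ = $4,926 → take DB $6,933. Book value $20,801.
Year 3: DB = ⌊$20,801 × 150%/6⌋ = $5,200; SL = ⌊$17,701/4⌋ = $4,425 → take DB $5,200. Book value $15,601.
Year 4: DB = ⌊$15,601 × 150%/6⌋ = $3,900; SL = ⌊$12,501/3⌋ = $4,167 → take SL $4,167. Book value $11,434.
Year 5: DB = ⌊$11,434 × 150%/6⌋ = $2,858; SL = ⌊$8,334/2⌋ = $4,167 → take SL $4,167. Book value $7,267.
Year 6 (final): $7,267 − $3,100 = $4,167. Book value $3,100.

$9,244; $6,933; $5,200; $4,167; $4,167; $4,167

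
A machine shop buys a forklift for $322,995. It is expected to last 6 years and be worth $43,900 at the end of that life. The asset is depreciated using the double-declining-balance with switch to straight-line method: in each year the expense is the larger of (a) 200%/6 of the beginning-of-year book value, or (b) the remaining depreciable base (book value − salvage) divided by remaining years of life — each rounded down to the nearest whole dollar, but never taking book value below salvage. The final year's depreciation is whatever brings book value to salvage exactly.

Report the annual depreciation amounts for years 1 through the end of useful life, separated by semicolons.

$107,665; $71,776; $47,851; $31,901; $19,902; $0

Depreciable base = $322,995 − $43,900 = $279,095.
Year 1: DB = ⌊$322,995 × 200%/6⌋ = $107,665; SL = ⌊$279,095/6⌋ = $46,515 → take DB $107,665. Book value $215,330.
Year 2: DB = ⌊$215,330 × 200%/6⌋ = $71,776; SL = ⌊$171,430/5⌋ = $34,286 → take DB $71,776. Book value $143,554.
Year 3: DB = ⌊$143,554 × 200%/6⌋ = $47,851; SL = ⌊$99,654/4⌋ = $24,913 → take DB $47,851. Book value $95,703.
Year 4: DB = ⌊$95,703 × 200%/6⌋ = $31,901; SL = ⌊$51,803/3⌋ = $17,267 → take DB $31,901. Book value $63,802.
Year 5: DB = ⌊$63,802 × 200%/6⌋ = $21,267; SL = ⌊$19,902/2⌋ = $9,951 → take DB $21,267, capped at $19,902. Book value $43,900.
Year 6 (final): $43,900 − $43,900 = $0. Book value $43,900.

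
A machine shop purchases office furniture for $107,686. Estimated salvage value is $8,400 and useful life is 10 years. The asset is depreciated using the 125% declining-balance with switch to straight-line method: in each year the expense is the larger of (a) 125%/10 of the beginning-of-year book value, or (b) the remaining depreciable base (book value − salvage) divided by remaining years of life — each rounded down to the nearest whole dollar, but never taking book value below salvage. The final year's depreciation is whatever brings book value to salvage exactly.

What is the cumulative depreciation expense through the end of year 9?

Depreciable base = $107,686 − $8,400 = $99,286.
Year 1: DB = ⌊$107,686 × 125%/10⌋ = $13,460; SL = ⌊$99,286/10⌋ = $9,928 → take DB $13,460. Book value $94,226.
Year 2: DB = ⌊$94,226 × 125%/10⌋ = $11,778; SL = ⌊$85,826/9⌋ = $9,536 → take DB $11,778. Book value $82,448.
Year 3: DB = ⌊$82,448 × 125%/10⌋ = $10,306; SL = ⌊$74,048/8⌋ = $9,256 → take DB $10,306. Book value $72,142.
Year 4: DB = ⌊$72,142 × 125%/10⌋ = $9,017; SL = ⌊$63,742/7⌋ = $9,106 → take SL $9,106. Book value $63,036.
Year 5: DB = ⌊$63,036 × 125%/10⌋ = $7,879; SL = ⌊$54,636/6⌋ = $9,106 → take SL $9,106. Book value $53,930.
Year 6: DB = ⌊$53,930 × 125%/10⌋ = $6,741; SL = ⌊$45,530/5⌋ = $9,106 → take SL $9,106. Book value $44,824.
Year 7: DB = ⌊$44,824 × 125%/10⌋ = $5,603; SL = ⌊$36,424/4⌋ = $9,106 → take SL $9,106. Book value $35,718.
Year 8: DB = ⌊$35,718 × 125%/10⌋ = $4,464; SL = ⌊$27,318/3⌋ = $9,106 → take SL $9,106. Book value $26,612.
Year 9: DB = ⌊$26,612 × 125%/10⌋ = $3,326; SL = ⌊$18,212/2⌋ = $9,106 → take SL $9,106. Book value $17,506.
Accumulated through year 9 = $107,686 − $17,506 = $90,180.

$90,180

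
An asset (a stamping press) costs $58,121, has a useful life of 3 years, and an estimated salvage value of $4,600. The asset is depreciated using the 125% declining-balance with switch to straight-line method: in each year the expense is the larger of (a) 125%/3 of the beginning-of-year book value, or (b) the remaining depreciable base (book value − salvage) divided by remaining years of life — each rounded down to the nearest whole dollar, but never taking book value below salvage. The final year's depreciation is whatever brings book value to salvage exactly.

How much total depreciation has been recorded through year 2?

Depreciable base = $58,121 − $4,600 = $53,521.
Year 1: DB = ⌊$58,121 × 125%/3⌋ = $24,217; SL = ⌊$53,521/3⌋ = $17,840 → take DB $24,217. Book value $33,904.
Year 2: DB = ⌊$33,904 × 125%/3⌋ = $14,126; SL = ⌊$29,304/2⌋ = $14,652 → take SL $14,652. Book value $19,252.
Accumulated through year 2 = $58,121 − $19,252 = $38,869.

$38,869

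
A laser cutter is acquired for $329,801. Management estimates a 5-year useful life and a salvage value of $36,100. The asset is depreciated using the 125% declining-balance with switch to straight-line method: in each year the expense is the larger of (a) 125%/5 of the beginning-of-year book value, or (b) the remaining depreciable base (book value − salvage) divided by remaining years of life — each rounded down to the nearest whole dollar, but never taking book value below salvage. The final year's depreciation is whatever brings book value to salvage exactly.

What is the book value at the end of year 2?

$185,514

Depreciable base = $329,801 − $36,100 = $293,701.
Year 1: DB = ⌊$329,801 × 125%/5⌋ = $82,450; SL = ⌊$293,701/5⌋ = $58,740 → take DB $82,450. Book value $247,351.
Year 2: DB = ⌊$247,351 × 125%/5⌋ = $61,837; SL = ⌊$211,251/4⌋ = $52,812 → take DB $61,837. Book value $185,514.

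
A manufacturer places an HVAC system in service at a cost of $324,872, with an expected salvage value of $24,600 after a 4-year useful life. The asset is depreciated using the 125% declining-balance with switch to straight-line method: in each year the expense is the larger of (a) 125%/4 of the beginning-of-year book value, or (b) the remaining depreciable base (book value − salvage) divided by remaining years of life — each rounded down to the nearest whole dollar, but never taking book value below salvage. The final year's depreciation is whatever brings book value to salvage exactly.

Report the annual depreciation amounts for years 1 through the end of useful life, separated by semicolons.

$101,522; $69,796; $64,477; $64,477

Depreciable base = $324,872 − $24,600 = $300,272.
Year 1: DB = ⌊$324,872 × 125%/4⌋ = $101,522; SL = ⌊$300,272/4⌋ = $75,068 → take DB $101,522. Book value $223,350.
Year 2: DB = ⌊$223,350 × 125%/4⌋ = $69,796; SL = ⌊$198,750/3⌋ = $66,250 → take DB $69,796. Book value $153,554.
Year 3: DB = ⌊$153,554 × 125%/4⌋ = $47,985; SL = ⌊$128,954/2⌋ = $64,477 → take SL $64,477. Book value $89,077.
Year 4 (final): $89,077 − $24,600 = $64,477. Book value $24,600.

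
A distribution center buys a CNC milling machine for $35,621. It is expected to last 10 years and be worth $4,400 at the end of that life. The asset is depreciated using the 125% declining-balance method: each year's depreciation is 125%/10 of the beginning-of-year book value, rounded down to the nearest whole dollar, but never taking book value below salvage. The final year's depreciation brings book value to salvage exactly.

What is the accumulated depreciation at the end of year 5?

Depreciable base = $35,621 − $4,400 = $31,221.
Year 1: ⌊$35,621 × 125%/10⌋ = $4,452. Book value $31,169.
Year 2: ⌊$31,169 × 125%/10⌋ = $3,896. Book value $27,273.
Year 3: ⌊$27,273 × 125%/10⌋ = $3,409. Book value $23,864.
Year 4: ⌊$23,864 × 125%/10⌋ = $2,983. Book value $20,881.
Year 5: ⌊$20,881 × 125%/10⌋ = $2,610. Book value $18,271.
Accumulated through year 5 = $35,621 − $18,271 = $17,350.

$17,350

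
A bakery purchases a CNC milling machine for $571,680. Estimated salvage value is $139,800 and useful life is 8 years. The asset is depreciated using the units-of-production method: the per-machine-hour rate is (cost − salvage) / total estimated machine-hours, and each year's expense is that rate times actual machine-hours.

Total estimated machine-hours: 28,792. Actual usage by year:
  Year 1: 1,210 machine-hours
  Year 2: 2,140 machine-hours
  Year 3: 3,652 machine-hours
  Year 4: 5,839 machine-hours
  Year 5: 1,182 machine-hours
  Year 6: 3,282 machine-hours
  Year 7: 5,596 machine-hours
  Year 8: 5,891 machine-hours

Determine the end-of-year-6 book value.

Depreciable base = $571,680 − $139,800 = $431,880.
Rate = $431,880 / 28,792 machine-hours = $15 per machine-hour.
Year 1: 1,210 × $15 = $18,150. Book value $553,530.
Year 2: 2,140 × $15 = $32,100. Book value $521,430.
Year 3: 3,652 × $15 = $54,780. Book value $466,650.
Year 4: 5,839 × $15 = $87,585. Book value $379,065.
Year 5: 1,182 × $15 = $17,730. Book value $361,335.
Year 6: 3,282 × $15 = $49,230. Book value $312,105.

$312,105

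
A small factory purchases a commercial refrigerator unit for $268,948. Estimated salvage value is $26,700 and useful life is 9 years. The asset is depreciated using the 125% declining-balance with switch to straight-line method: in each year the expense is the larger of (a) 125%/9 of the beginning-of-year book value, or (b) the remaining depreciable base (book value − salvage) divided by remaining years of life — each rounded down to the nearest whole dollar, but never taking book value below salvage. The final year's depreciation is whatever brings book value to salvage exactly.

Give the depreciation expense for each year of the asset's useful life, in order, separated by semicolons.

Depreciable base = $268,948 − $26,700 = $242,248.
Year 1: DB = ⌊$268,948 × 125%/9⌋ = $37,353; SL = ⌊$242,248/9⌋ = $26,916 → take DB $37,353. Book value $231,595.
Year 2: DB = ⌊$231,595 × 125%/9⌋ = $32,165; SL = ⌊$204,895/8⌋ = $25,611 → take DB $32,165. Book value $199,430.
Year 3: DB = ⌊$199,430 × 125%/9⌋ = $27,698; SL = ⌊$172,730/7⌋ = $24,675 → take DB $27,698. Book value $171,732.
Year 4: DB = ⌊$171,732 × 125%/9⌋ = $23,851; SL = ⌊$145,032/6⌋ = $24,172 → take SL $24,172. Book value $147,560.
Year 5: DB = ⌊$147,560 × 125%/9⌋ = $20,494; SL = ⌊$120,860/5⌋ = $24,172 → take SL $24,172. Book value $123,388.
Year 6: DB = ⌊$123,388 × 125%/9⌋ = $17,137; SL = ⌊$96,688/4⌋ = $24,172 → take SL $24,172. Book value $99,216.
Year 7: DB = ⌊$99,216 × 125%/9⌋ = $13,780; SL = ⌊$72,516/3⌋ = $24,172 → take SL $24,172. Book value $75,044.
Year 8: DB = ⌊$75,044 × 125%/9⌋ = $10,422; SL = ⌊$48,344/2⌋ = $24,172 → take SL $24,172. Book value $50,872.
Year 9 (final): $50,872 − $26,700 = $24,172. Book value $26,700.

$37,353; $32,165; $27,698; $24,172; $24,172; $24,172; $24,172; $24,172; $24,172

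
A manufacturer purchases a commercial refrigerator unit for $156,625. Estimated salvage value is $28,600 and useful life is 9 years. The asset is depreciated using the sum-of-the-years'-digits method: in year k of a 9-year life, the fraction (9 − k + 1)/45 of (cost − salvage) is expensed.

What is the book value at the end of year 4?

$71,275

Depreciable base = $156,625 − $28,600 = $128,025.
Sum of the years' digits = 9+8+7+6+5+4+3+2+1 = 45.
Year 1: $128,025 × 9/45 = $25,605. Book value $131,020.
Year 2: $128,025 × 8/45 = $22,760. Book value $108,260.
Year 3: $128,025 × 7/45 = $19,915. Book value $88,345.
Year 4: $128,025 × 6/45 = $17,070. Book value $71,275.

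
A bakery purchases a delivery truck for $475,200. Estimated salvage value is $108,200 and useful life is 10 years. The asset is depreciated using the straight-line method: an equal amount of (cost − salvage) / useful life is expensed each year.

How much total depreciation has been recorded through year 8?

$293,600

Depreciable base = $475,200 − $108,200 = $367,000.
Annual expense = $367,000 / 10 = $36,700.
End of year 1: book value $438,500.
End of year 2: book value $401,800.
End of year 3: book value $365,100.
End of year 4: book value $328,400.
End of year 5: book value $291,700.
End of year 6: book value $255,000.
End of year 7: book value $218,300.
End of year 8: book value $181,600.
Accumulated through year 8 = $475,200 − $181,600 = $293,600.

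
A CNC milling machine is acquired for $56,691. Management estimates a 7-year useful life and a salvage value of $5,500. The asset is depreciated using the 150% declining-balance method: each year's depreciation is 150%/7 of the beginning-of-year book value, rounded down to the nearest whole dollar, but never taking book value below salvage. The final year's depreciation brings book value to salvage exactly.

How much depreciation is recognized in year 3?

$7,499

Depreciable base = $56,691 − $5,500 = $51,191.
Year 1: ⌊$56,691 × 150%/7⌋ = $12,148. Book value $44,543.
Year 2: ⌊$44,543 × 150%/7⌋ = $9,544. Book value $34,999.
Year 3: ⌊$34,999 × 150%/7⌋ = $7,499. Book value $27,500.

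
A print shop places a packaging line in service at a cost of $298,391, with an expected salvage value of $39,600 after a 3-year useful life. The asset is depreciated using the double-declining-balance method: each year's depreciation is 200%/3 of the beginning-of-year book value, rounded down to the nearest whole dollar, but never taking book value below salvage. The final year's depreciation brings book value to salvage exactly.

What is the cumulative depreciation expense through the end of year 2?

Depreciable base = $298,391 − $39,600 = $258,791.
Year 1: ⌊$298,391 × 200%/3⌋ = $198,927. Book value $99,464.
Year 2: ⌊$99,464 × 200%/3⌋ = $66,309, capped at $59,864. Book value $39,600.
Accumulated through year 2 = $298,391 − $39,600 = $258,791.

$258,791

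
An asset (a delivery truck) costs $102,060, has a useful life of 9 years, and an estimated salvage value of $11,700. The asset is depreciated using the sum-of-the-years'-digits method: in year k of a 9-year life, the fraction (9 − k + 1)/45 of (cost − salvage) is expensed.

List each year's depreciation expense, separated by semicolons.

Depreciable base = $102,060 − $11,700 = $90,360.
Sum of the years' digits = 9+8+7+6+5+4+3+2+1 = 45.
Year 1: $90,360 × 9/45 = $18,072. Book value $83,988.
Year 2: $90,360 × 8/45 = $16,064. Book value $67,924.
Year 3: $90,360 × 7/45 = $14,056. Book value $53,868.
Year 4: $90,360 × 6/45 = $12,048. Book value $41,820.
Year 5: $90,360 × 5/45 = $10,040. Book value $31,780.
Year 6: $90,360 × 4/45 = $8,032. Book value $23,748.
Year 7: $90,360 × 3/45 = $6,024. Book value $17,724.
Year 8: $90,360 × 2/45 = $4,016. Book value $13,708.
Year 9: $90,360 × 1/45 = $2,008. Book value $11,700.

$18,072; $16,064; $14,056; $12,048; $10,040; $8,032; $6,024; $4,016; $2,008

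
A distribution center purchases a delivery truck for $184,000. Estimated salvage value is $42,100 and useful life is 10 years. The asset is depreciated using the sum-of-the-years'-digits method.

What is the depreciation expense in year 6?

Depreciable base = $184,000 − $42,100 = $141,900.
Sum of the years' digits = 10+9+8+7+6+5+4+3+2+1 = 55.
Year 1: $141,900 × 10/55 = $25,800. Book value $158,200.
Year 2: $141,900 × 9/55 = $23,220. Book value $134,980.
Year 3: $141,900 × 8/55 = $20,640. Book value $114,340.
Year 4: $141,900 × 7/55 = $18,060. Book value $96,280.
Year 5: $141,900 × 6/55 = $15,480. Book value $80,800.
Year 6: $141,900 × 5/55 = $12,900. Book value $67,900.

$12,900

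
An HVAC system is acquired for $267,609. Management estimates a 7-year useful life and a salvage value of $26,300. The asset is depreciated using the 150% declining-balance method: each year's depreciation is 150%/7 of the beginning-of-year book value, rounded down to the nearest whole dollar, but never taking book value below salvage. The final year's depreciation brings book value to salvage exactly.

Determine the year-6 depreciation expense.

Depreciable base = $267,609 − $26,300 = $241,309.
Year 1: ⌊$267,609 × 150%/7⌋ = $57,344. Book value $210,265.
Year 2: ⌊$210,265 × 150%/7⌋ = $45,056. Book value $165,209.
Year 3: ⌊$165,209 × 150%/7⌋ = $35,401. Book value $129,808.
Year 4: ⌊$129,808 × 150%/7⌋ = $27,816. Book value $101,992.
Year 5: ⌊$101,992 × 150%/7⌋ = $21,855. Book value $80,137.
Year 6: ⌊$80,137 × 150%/7⌋ = $17,172. Book value $62,965.

$17,172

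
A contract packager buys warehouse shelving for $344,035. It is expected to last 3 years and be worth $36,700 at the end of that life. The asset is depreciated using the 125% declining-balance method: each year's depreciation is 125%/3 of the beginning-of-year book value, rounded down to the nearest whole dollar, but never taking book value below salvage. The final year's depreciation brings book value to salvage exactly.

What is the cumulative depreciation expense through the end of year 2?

$226,967

Depreciable base = $344,035 − $36,700 = $307,335.
Year 1: ⌊$344,035 × 125%/3⌋ = $143,347. Book value $200,688.
Year 2: ⌊$200,688 × 125%/3⌋ = $83,620. Book value $117,068.
Accumulated through year 2 = $344,035 − $117,068 = $226,967.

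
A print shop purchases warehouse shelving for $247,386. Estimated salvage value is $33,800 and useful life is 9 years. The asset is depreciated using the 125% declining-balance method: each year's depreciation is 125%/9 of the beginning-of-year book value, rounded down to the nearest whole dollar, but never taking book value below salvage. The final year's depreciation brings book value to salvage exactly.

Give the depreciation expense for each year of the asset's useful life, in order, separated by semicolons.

Depreciable base = $247,386 − $33,800 = $213,586.
Year 1: ⌊$247,386 × 125%/9⌋ = $34,359. Book value $213,027.
Year 2: ⌊$213,027 × 125%/9⌋ = $29,587. Book value $183,440.
Year 3: ⌊$183,440 × 125%/9⌋ = $25,477. Book value $157,963.
Year 4: ⌊$157,963 × 125%/9⌋ = $21,939. Book value $136,024.
Year 5: ⌊$136,024 × 125%/9⌋ = $18,892. Book value $117,132.
Year 6: ⌊$117,132 × 125%/9⌋ = $16,268. Book value $100,864.
Year 7: ⌊$100,864 × 125%/9⌋ = $14,008. Book value $86,856.
Year 8: ⌊$86,856 × 125%/9⌋ = $12,063. Book value $74,793.
Year 9 (final): $74,793 − $33,800 = $40,993. Book value $33,800.

$34,359; $29,587; $25,477; $21,939; $18,892; $16,268; $14,008; $12,063; $40,993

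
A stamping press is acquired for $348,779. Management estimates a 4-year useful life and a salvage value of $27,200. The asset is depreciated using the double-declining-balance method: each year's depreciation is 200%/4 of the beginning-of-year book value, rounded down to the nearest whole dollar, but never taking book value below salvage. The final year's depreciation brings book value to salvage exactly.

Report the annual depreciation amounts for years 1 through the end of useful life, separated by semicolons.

Depreciable base = $348,779 − $27,200 = $321,579.
Year 1: ⌊$348,779 × 200%/4⌋ = $174,389. Book value $174,390.
Year 2: ⌊$174,390 × 200%/4⌋ = $87,195. Book value $87,195.
Year 3: ⌊$87,195 × 200%/4⌋ = $43,597. Book value $43,598.
Year 4 (final): $43,598 − $27,200 = $16,398. Book value $27,200.

$174,389; $87,195; $43,597; $16,398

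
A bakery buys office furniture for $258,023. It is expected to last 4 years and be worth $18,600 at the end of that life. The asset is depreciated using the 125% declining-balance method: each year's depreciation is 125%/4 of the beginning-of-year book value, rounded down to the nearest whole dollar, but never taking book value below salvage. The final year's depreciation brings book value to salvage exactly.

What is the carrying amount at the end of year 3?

Depreciable base = $258,023 − $18,600 = $239,423.
Year 1: ⌊$258,023 × 125%/4⌋ = $80,632. Book value $177,391.
Year 2: ⌊$177,391 × 125%/4⌋ = $55,434. Book value $121,957.
Year 3: ⌊$121,957 × 125%/4⌋ = $38,111. Book value $83,846.

$83,846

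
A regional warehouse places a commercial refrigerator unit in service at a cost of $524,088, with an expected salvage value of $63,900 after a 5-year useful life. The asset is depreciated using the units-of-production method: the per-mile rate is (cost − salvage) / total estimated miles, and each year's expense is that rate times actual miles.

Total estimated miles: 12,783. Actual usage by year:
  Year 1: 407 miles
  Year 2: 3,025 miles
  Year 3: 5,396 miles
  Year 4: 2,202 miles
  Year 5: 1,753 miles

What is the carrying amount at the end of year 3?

$206,280

Depreciable base = $524,088 − $63,900 = $460,188.
Rate = $460,188 / 12,783 miles = $36 per mile.
Year 1: 407 × $36 = $14,652. Book value $509,436.
Year 2: 3,025 × $36 = $108,900. Book value $400,536.
Year 3: 5,396 × $36 = $194,256. Book value $206,280.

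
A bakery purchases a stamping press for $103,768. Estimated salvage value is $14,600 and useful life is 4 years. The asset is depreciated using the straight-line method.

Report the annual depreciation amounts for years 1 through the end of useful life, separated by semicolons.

Depreciable base = $103,768 − $14,600 = $89,168.
Annual expense = $89,168 / 4 = $22,292.
End of year 1: book value $81,476.
End of year 2: book value $59,184.
End of year 3: book value $36,892.
End of year 4: book value $14,600.

$22,292; $22,292; $22,292; $22,292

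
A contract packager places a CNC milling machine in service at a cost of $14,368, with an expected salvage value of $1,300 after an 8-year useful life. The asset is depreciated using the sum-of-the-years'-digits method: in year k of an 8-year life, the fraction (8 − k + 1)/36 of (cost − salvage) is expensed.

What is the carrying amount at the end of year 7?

$1,663

Depreciable base = $14,368 − $1,300 = $13,068.
Sum of the years' digits = 8+7+6+5+4+3+2+1 = 36.
Year 1: $13,068 × 8/36 = $2,904. Book value $11,464.
Year 2: $13,068 × 7/36 = $2,541. Book value $8,923.
Year 3: $13,068 × 6/36 = $2,178. Book value $6,745.
Year 4: $13,068 × 5/36 = $1,815. Book value $4,930.
Year 5: $13,068 × 4/36 = $1,452. Book value $3,478.
Year 6: $13,068 × 3/36 = $1,089. Book value $2,389.
Year 7: $13,068 × 2/36 = $726. Book value $1,663.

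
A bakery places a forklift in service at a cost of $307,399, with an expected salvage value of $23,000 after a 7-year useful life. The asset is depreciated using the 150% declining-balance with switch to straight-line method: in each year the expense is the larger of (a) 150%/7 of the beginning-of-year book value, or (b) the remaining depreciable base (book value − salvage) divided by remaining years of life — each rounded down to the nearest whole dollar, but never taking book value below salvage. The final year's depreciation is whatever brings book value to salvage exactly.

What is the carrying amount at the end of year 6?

$54,386

Depreciable base = $307,399 − $23,000 = $284,399.
Year 1: DB = ⌊$307,399 × 150%/7⌋ = $65,871; SL = ⌊$284,399/7⌋ = $40,628 → take DB $65,871. Book value $241,528.
Year 2: DB = ⌊$241,528 × 150%/7⌋ = $51,756; SL = ⌊$218,528/6⌋ = $36,421 → take DB $51,756. Book value $189,772.
Year 3: DB = ⌊$189,772 × 150%/7⌋ = $40,665; SL = ⌊$166,772/5⌋ = $33,354 → take DB $40,665. Book value $149,107.
Year 4: DB = ⌊$149,107 × 150%/7⌋ = $31,951; SL = ⌊$126,107/4⌋ = $31,526 → take DB $31,951. Book value $117,156.
Year 5: DB = ⌊$117,156 × 150%/7⌋ = $25,104; SL = ⌊$94,156/3⌋ = $31,385 → take SL $31,385. Book value $85,771.
Year 6: DB = ⌊$85,771 × 150%/7⌋ = $18,379; SL = ⌊$62,771/2⌋ = $31,385 → take SL $31,385. Book value $54,386.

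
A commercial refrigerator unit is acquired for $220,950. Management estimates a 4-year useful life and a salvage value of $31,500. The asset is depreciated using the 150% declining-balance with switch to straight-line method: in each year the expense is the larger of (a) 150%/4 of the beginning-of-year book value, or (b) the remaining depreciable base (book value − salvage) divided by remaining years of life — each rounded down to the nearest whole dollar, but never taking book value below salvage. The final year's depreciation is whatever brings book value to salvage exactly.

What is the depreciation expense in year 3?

Depreciable base = $220,950 − $31,500 = $189,450.
Year 1: DB = ⌊$220,950 × 150%/4⌋ = $82,856; SL = ⌊$189,450/4⌋ = $47,362 → take DB $82,856. Book value $138,094.
Year 2: DB = ⌊$138,094 × 150%/4⌋ = $51,785; SL = ⌊$106,594/3⌋ = $35,531 → take DB $51,785. Book value $86,309.
Year 3: DB = ⌊$86,309 × 150%/4⌋ = $32,365; SL = ⌊$54,809/2⌋ = $27,404 → take DB $32,365. Book value $53,944.

$32,365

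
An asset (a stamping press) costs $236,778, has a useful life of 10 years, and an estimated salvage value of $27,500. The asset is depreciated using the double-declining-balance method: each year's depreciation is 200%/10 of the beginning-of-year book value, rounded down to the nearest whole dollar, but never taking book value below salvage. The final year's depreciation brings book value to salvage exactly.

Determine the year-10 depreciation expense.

Depreciable base = $236,778 − $27,500 = $209,278.
Year 1: ⌊$236,778 × 200%/10⌋ = $47,355. Book value $189,423.
Year 2: ⌊$189,423 × 200%/10⌋ = $37,884. Book value $151,539.
Year 3: ⌊$151,539 × 200%/10⌋ = $30,307. Book value $121,232.
Year 4: ⌊$121,232 × 200%/10⌋ = $24,246. Book value $96,986.
Year 5: ⌊$96,986 × 200%/10⌋ = $19,397. Book value $77,589.
Year 6: ⌊$77,589 × 200%/10⌋ = $15,517. Book value $62,072.
Year 7: ⌊$62,072 × 200%/10⌋ = $12,414. Book value $49,658.
Year 8: ⌊$49,658 × 200%/10⌋ = $9,931. Book value $39,727.
Year 9: ⌊$39,727 × 200%/10⌋ = $7,945. Book value $31,782.
Year 10 (final): $31,782 − $27,500 = $4,282. Book value $27,500.

$4,282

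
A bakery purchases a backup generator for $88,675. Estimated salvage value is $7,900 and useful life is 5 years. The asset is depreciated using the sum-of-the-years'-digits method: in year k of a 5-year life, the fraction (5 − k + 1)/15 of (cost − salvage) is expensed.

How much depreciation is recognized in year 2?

Depreciable base = $88,675 − $7,900 = $80,775.
Sum of the years' digits = 5+4+3+2+1 = 15.
Year 1: $80,775 × 5/15 = $26,925. Book value $61,750.
Year 2: $80,775 × 4/15 = $21,540. Book value $40,210.

$21,540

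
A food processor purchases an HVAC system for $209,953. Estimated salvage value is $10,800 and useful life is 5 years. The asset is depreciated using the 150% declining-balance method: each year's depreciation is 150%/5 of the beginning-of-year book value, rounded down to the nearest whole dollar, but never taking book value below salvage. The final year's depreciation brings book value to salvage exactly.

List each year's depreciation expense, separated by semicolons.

Depreciable base = $209,953 − $10,800 = $199,153.
Year 1: ⌊$209,953 × 150%/5⌋ = $62,985. Book value $146,968.
Year 2: ⌊$146,968 × 150%/5⌋ = $44,090. Book value $102,878.
Year 3: ⌊$102,878 × 150%/5⌋ = $30,863. Book value $72,015.
Year 4: ⌊$72,015 × 150%/5⌋ = $21,604. Book value $50,411.
Year 5 (final): $50,411 − $10,800 = $39,611. Book value $10,800.

$62,985; $44,090; $30,863; $21,604; $39,611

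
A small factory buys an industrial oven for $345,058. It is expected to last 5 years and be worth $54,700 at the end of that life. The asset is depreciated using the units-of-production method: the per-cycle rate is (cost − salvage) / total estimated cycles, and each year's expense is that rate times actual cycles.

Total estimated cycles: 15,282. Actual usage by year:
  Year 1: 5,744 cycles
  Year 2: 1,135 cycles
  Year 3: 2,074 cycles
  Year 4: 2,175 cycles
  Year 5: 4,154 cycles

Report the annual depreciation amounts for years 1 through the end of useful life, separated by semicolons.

Depreciable base = $345,058 − $54,700 = $290,358.
Rate = $290,358 / 15,282 cycles = $19 per cycle.
Year 1: 5,744 × $19 = $109,136. Book value $235,922.
Year 2: 1,135 × $19 = $21,565. Book value $214,357.
Year 3: 2,074 × $19 = $39,406. Book value $174,951.
Year 4: 2,175 × $19 = $41,325. Book value $133,626.
Year 5: 4,154 × $19 = $78,926. Book value $54,700.

$109,136; $21,565; $39,406; $41,325; $78,926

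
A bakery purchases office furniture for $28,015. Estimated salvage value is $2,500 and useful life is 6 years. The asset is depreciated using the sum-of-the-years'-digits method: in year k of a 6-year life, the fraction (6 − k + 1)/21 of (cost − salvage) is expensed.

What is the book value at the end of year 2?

$14,650

Depreciable base = $28,015 − $2,500 = $25,515.
Sum of the years' digits = 6+5+4+3+2+1 = 21.
Year 1: $25,515 × 6/21 = $7,290. Book value $20,725.
Year 2: $25,515 × 5/21 = $6,075. Book value $14,650.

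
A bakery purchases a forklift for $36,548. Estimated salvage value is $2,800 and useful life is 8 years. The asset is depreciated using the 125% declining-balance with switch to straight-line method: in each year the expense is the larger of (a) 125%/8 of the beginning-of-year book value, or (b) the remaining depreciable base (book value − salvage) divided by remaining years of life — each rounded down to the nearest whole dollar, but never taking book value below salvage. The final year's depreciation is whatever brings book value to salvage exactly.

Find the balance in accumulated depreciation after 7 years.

$29,917

Depreciable base = $36,548 − $2,800 = $33,748.
Year 1: DB = ⌊$36,548 × 125%/8⌋ = $5,710; SL = ⌊$33,748/8⌋ = $4,218 → take DB $5,710. Book value $30,838.
Year 2: DB = ⌊$30,838 × 125%/8⌋ = $4,818; SL = ⌊$28,038/7⌋ = $4,005 → take DB $4,818. Book value $26,020.
Year 3: DB = ⌊$26,020 × 125%/8⌋ = $4,065; SL = ⌊$23,220/6⌋ = $3,870 → take DB $4,065. Book value $21,955.
Year 4: DB = ⌊$21,955 × 125%/8⌋ = $3,430; SL = ⌊$19,155/5⌋ = $3,831 → take SL $3,831. Book value $18,124.
Year 5: DB = ⌊$18,124 × 125%/8⌋ = $2,831; SL = ⌊$15,324/4⌋ = $3,831 → take SL $3,831. Book value $14,293.
Year 6: DB = ⌊$14,293 × 125%/8⌋ = $2,233; SL = ⌊$11,493/3⌋ = $3,831 → take SL $3,831. Book value $10,462.
Year 7: DB = ⌊$10,462 × 125%/8⌋ = $1,634; SL = ⌊$7,662/2⌋ = $3,831 → take SL $3,831. Book value $6,631.
Accumulated through year 7 = $36,548 − $6,631 = $29,917.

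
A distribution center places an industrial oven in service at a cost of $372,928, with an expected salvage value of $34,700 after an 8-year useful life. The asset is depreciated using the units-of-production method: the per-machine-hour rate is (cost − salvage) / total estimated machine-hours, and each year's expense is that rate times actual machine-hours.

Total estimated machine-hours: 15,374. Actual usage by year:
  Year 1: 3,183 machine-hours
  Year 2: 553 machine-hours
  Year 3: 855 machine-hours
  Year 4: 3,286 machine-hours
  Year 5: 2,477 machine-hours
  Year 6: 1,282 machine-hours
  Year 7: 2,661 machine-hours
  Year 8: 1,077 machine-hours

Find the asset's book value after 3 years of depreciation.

Depreciable base = $372,928 − $34,700 = $338,228.
Rate = $338,228 / 15,374 machine-hours = $22 per machine-hour.
Year 1: 3,183 × $22 = $70,026. Book value $302,902.
Year 2: 553 × $22 = $12,166. Book value $290,736.
Year 3: 855 × $22 = $18,810. Book value $271,926.

$271,926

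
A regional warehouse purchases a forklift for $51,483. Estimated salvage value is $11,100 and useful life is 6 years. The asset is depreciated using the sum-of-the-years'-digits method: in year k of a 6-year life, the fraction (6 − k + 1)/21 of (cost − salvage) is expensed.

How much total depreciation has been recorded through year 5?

$38,460

Depreciable base = $51,483 − $11,100 = $40,383.
Sum of the years' digits = 6+5+4+3+2+1 = 21.
Year 1: $40,383 × 6/21 = $11,538. Book value $39,945.
Year 2: $40,383 × 5/21 = $9,615. Book value $30,330.
Year 3: $40,383 × 4/21 = $7,692. Book value $22,638.
Year 4: $40,383 × 3/21 = $5,769. Book value $16,869.
Year 5: $40,383 × 2/21 = $3,846. Book value $13,023.
Accumulated through year 5 = $51,483 − $13,023 = $38,460.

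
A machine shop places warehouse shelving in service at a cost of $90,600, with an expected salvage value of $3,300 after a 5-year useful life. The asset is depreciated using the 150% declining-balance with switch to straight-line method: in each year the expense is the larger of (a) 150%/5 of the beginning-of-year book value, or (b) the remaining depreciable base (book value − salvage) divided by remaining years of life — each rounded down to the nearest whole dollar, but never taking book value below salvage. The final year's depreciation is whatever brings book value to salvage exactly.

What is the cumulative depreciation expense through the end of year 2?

$46,206

Depreciable base = $90,600 − $3,300 = $87,300.
Year 1: DB = ⌊$90,600 × 150%/5⌋ = $27,180; SL = ⌊$87,300/5⌋ = $17,460 → take DB $27,180. Book value $63,420.
Year 2: DB = ⌊$63,420 × 150%/5⌋ = $19,026; SL = ⌊$60,120/4⌋ = $15,030 → take DB $19,026. Book value $44,394.
Accumulated through year 2 = $90,600 − $44,394 = $46,206.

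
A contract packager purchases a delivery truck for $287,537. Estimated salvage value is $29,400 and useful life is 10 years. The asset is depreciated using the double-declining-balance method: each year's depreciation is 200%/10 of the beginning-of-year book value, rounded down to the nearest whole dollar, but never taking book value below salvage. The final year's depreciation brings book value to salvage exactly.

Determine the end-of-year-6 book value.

$75,377

Depreciable base = $287,537 − $29,400 = $258,137.
Year 1: ⌊$287,537 × 200%/10⌋ = $57,507. Book value $230,030.
Year 2: ⌊$230,030 × 200%/10⌋ = $46,006. Book value $184,024.
Year 3: ⌊$184,024 × 200%/10⌋ = $36,804. Book value $147,220.
Year 4: ⌊$147,220 × 200%/10⌋ = $29,444. Book value $117,776.
Year 5: ⌊$117,776 × 200%/10⌋ = $23,555. Book value $94,221.
Year 6: ⌊$94,221 × 200%/10⌋ = $18,844. Book value $75,377.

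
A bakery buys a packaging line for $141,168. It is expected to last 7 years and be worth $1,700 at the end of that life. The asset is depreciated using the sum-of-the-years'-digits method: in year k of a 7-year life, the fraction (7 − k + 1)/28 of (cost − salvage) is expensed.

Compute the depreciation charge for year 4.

Depreciable base = $141,168 − $1,700 = $139,468.
Sum of the years' digits = 7+6+5+4+3+2+1 = 28.
Year 1: $139,468 × 7/28 = $34,867. Book value $106,301.
Year 2: $139,468 × 6/28 = $29,886. Book value $76,415.
Year 3: $139,468 × 5/28 = $24,905. Book value $51,510.
Year 4: $139,468 × 4/28 = $19,924. Book value $31,586.

$19,924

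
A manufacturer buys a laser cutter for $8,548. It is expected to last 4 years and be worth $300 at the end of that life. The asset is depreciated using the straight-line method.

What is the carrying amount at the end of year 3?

Depreciable base = $8,548 − $300 = $8,248.
Annual expense = $8,248 / 4 = $2,062.
End of year 1: book value $6,486.
End of year 2: book value $4,424.
End of year 3: book value $2,362.

$2,362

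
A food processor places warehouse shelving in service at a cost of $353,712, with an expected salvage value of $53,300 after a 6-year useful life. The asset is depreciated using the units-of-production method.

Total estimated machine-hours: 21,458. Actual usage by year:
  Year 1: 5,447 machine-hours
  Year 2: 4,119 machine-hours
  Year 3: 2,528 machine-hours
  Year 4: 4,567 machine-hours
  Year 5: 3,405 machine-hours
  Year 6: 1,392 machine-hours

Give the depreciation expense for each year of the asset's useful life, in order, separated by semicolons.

Depreciable base = $353,712 − $53,300 = $300,412.
Rate = $300,412 / 21,458 machine-hours = $14 per machine-hour.
Year 1: 5,447 × $14 = $76,258. Book value $277,454.
Year 2: 4,119 × $14 = $57,666. Book value $219,788.
Year 3: 2,528 × $14 = $35,392. Book value $184,396.
Year 4: 4,567 × $14 = $63,938. Book value $120,458.
Year 5: 3,405 × $14 = $47,670. Book value $72,788.
Year 6: 1,392 × $14 = $19,488. Book value $53,300.

$76,258; $57,666; $35,392; $63,938; $47,670; $19,488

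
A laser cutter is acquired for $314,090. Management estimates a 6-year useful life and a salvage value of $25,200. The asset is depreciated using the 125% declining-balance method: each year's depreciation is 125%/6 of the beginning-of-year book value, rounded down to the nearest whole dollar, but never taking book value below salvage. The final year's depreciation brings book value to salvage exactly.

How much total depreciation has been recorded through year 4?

Depreciable base = $314,090 − $25,200 = $288,890.
Year 1: ⌊$314,090 × 125%/6⌋ = $65,435. Book value $248,655.
Year 2: ⌊$248,655 × 125%/6⌋ = $51,803. Book value $196,852.
Year 3: ⌊$196,852 × 125%/6⌋ = $41,010. Book value $155,842.
Year 4: ⌊$155,842 × 125%/6⌋ = $32,467. Book value $123,375.
Accumulated through year 4 = $314,090 − $123,375 = $190,715.

$190,715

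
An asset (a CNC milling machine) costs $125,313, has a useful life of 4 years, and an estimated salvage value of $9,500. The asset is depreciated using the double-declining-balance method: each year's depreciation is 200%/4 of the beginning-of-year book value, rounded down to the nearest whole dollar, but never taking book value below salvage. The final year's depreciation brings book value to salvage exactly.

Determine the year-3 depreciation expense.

Depreciable base = $125,313 − $9,500 = $115,813.
Year 1: ⌊$125,313 × 200%/4⌋ = $62,656. Book value $62,657.
Year 2: ⌊$62,657 × 200%/4⌋ = $31,328. Book value $31,329.
Year 3: ⌊$31,329 × 200%/4⌋ = $15,664. Book value $15,665.

$15,664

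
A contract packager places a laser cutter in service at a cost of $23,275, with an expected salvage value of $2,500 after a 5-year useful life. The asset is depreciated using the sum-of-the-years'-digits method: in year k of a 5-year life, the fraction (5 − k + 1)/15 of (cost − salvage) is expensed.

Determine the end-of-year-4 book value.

Depreciable base = $23,275 − $2,500 = $20,775.
Sum of the years' digits = 5+4+3+2+1 = 15.
Year 1: $20,775 × 5/15 = $6,925. Book value $16,350.
Year 2: $20,775 × 4/15 = $5,540. Book value $10,810.
Year 3: $20,775 × 3/15 = $4,155. Book value $6,655.
Year 4: $20,775 × 2/15 = $2,770. Book value $3,885.

$3,885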